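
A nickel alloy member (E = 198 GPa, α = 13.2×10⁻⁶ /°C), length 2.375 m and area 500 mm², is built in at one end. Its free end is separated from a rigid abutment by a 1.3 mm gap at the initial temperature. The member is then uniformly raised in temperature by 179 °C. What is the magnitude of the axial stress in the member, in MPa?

Free thermal elongation = αΔT L = 13.2×10⁻⁶ × 179 × 2375 = 5.612 mm.
After closing the 1.3 mm clearance, 5.612 − 1.3 = 4.312 mm of expansion remains to be suppressed by the wall.
So σ = E(δ_free − g)/L = 198×10³ × 4.312/2375 = 359.5 MPa.

σ ≈ 359 MPa (compressive)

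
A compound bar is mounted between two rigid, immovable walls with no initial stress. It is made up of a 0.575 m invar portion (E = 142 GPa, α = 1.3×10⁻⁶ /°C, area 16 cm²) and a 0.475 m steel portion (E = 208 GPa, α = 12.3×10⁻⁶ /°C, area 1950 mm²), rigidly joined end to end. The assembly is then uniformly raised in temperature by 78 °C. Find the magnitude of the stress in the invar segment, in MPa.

With the walls removed the bar would change length by δ_free = Σ αᵢΔT Lᵢ = 1.3×10⁻⁶×78×575 + 12.3×10⁻⁶×78×475 = 0.514 mm.
The walls prevent any net length change, so an axial force P (same in every segment) develops. Compatibility: P · Σ Lᵢ/(AᵢEᵢ) = δ_free.
The series flexibility is Σ Lᵢ/(AᵢEᵢ) = 575/(1600×142×10³) + 475/(1950×208×10³) = 3.702×10⁻⁶ mm/N.
Hence P = δ_free / Σ(L/AE) = 0.514/3.702×10⁻⁶ = 138.9 kN (compressive).
σ_{invar} = P / A = 138900 / 1600 = 86.78 MPa.

σ ≈ 86.8 MPa (compressive)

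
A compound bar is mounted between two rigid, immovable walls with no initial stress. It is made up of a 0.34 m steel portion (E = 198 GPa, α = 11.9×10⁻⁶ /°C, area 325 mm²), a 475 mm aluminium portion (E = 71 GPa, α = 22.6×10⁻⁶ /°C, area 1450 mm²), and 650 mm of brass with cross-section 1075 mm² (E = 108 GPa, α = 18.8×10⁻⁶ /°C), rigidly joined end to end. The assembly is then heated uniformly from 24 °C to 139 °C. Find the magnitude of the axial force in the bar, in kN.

If the supports were absent, the total length change would be Σ αᵢΔT Lᵢ = 11.9×10⁻⁶×115×340 + 22.6×10⁻⁶×115×475 + 18.8×10⁻⁶×115×650 = 3.105 mm.
The walls prevent any net length change, so an axial force P (same in every segment) develops. Compatibility: P · Σ Lᵢ/(AᵢEᵢ) = δ_free.
Σ Lᵢ/(AᵢEᵢ) = 340/(325×198×10³) + 475/(1450×71×10³) + 650/(1075×108×10³) = 1.55×10⁻⁵ mm/N.
So P = 3.105 / 1.55×10⁻⁵ = 200.4 kN, compressive.

P ≈ 200 kN (compressive)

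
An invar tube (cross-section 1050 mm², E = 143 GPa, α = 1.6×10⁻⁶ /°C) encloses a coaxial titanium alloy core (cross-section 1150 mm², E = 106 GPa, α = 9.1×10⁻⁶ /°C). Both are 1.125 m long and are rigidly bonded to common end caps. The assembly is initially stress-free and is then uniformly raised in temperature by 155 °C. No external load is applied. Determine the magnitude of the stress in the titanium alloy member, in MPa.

Both members must finish at the same length. With the larger α, the titanium alloy tends to over-expand; the plates restrain it, putting the titanium alloy in compression and the invar in tension. With no external load the two internal forces are equal and opposite, magnitude P.
Compatibility of the two members (thermal + elastic change equal): (α₁ − α₂)ΔT = P·[1/(A₁E₁) + 1/(A₂E₂)].
|α₁ − α₂|·ΔT = 7.5×10⁻⁶ × 155 = 0.001162.
1/(A₁E₁) + 1/(A₂E₂) = 1/(1050×143×10³) + 1/(1150×106×10³) = 1.486×10⁻⁸ N⁻¹.
So P = 0.001162 / 1.486×10⁻⁸ = 78.21 kN.
σ_{titanium alloy} = P/A₂ = 78210/1150 = 68.01 MPa, compressive.

σ ≈ 68 MPa (compressive)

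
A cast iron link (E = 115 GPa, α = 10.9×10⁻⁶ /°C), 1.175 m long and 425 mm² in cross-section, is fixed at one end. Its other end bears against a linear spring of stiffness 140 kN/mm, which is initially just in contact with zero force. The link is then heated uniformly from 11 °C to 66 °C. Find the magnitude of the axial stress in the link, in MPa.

Free thermal expansion: δ_free = αΔT L = 10.9×10⁻⁶ × 55 × 1175 = 0.7044 mm.
Let P be the compressive force at the spring. The link shortens elastically by PL/(AE) and the spring compresses by P/k; together these equal δ_free.
P [ L/(AE) + 1/k ] = δ_free → P [ 1175/(425×115×10³) + 1/(140×10³) ] = 0.7044.
P = 0.7044 / 3.118×10⁻⁵ = 22590 N.
σ = P/A = 22590/425 = 53.15 MPa.

σ ≈ 53.2 MPa (compressive)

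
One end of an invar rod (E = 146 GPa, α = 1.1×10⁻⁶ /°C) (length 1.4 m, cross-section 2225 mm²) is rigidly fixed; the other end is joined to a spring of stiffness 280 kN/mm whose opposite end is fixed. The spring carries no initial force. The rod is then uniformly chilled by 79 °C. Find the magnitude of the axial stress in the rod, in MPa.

σ ≈ 6.94 MPa (tensile)

Free thermal contraction: δ_free = αΔT L = 1.1×10⁻⁶ × 79 × 1400 = 0.1217 mm.
With a force P in the spring, the elastic change of the rod is PL/(AE) and that of the spring is P/k; compatibility requires their sum to equal δ_free.
So P = δ_free / [L/(AE) + 1/k] = 0.1217 / [ 1400/(2225×146×10³) + 1/(280×10³) ].
P = 0.1217 / 7.881×10⁻⁶ = 15440 N.
σ = P/A = 15440/2225 = 6.938 MPa.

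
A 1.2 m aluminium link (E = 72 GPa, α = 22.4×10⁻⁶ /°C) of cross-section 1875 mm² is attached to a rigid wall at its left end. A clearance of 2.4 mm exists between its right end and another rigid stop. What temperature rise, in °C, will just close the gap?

The gap closes when αΔT L = 2.4 mm, since the link is still unstressed at that instant.
ΔT = 2.4 / (22.4×10⁻⁶ × 1200) = 89.29 °C.

ΔT ≈ 89.3 °C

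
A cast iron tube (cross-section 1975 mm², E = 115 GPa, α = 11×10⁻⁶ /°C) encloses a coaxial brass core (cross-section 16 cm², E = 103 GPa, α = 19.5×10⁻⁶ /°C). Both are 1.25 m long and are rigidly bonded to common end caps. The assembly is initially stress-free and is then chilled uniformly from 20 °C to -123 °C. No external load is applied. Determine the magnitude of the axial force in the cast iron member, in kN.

P ≈ 116 kN (compressive in the cast iron)

The brass has the larger α, so on cooling it would change length more than the cast iron if both were free. The rigid plates force a common final length, so the brass is put into tension and the cast iron into compression, with equal and opposite forces P (no external load).
Equating the net (thermal + elastic) strains gives |α₁ − α₂|·ΔT = P·[1/(A₁E₁) + 1/(A₂E₂)].
|α₁ − α₂|·ΔT = 8.5×10⁻⁶ × 143 = 0.001216.
1/(A₁E₁) + 1/(A₂E₂) = 1/(1975×115×10³) + 1/(1600×103×10³) = 1.047×10⁻⁸ N⁻¹.
P = 0.001216 / 1.047×10⁻⁸ = 116100 N = 116.1 kN.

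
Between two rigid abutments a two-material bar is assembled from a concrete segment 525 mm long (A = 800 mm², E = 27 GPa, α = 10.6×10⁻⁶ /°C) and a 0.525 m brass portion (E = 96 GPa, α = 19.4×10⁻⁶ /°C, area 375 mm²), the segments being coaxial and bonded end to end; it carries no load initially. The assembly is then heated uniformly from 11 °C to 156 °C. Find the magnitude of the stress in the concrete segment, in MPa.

σ ≈ 73.4 MPa (compressive)

With the walls removed the bar would change length by δ_free = Σ αᵢΔT Lᵢ = 10.6×10⁻⁶×145×525 + 19.4×10⁻⁶×145×525 = 2.284 mm.
The rigid supports impose zero overall length change; the single axial force P common to all segments must satisfy P Σ Lᵢ/(AᵢEᵢ) = δ_free.
The series flexibility is Σ Lᵢ/(AᵢEᵢ) = 525/(800×27×10³) + 525/(375×96×10³) = 3.889×10⁻⁵ mm/N.
Hence P = δ_free / Σ(L/AE) = 2.284/3.889×10⁻⁵ = 58.72 kN (compressive).
σ_{concrete} = P / A = 58720 / 800 = 73.41 MPa.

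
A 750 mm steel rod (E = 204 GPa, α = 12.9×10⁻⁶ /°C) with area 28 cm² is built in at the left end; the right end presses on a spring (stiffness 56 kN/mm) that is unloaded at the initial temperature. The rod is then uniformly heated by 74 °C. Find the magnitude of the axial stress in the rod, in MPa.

σ ≈ 13.3 MPa (compressive)

The unrestrained thermal change is αΔT L = 12.9×10⁻⁶ × 74 × 750 = 0.7159 mm.
Let P be the compressive force at the spring. The rod shortens elastically by PL/(AE) and the spring compresses by P/k; together these equal δ_free.
So P = δ_free / [L/(AE) + 1/k] = 0.7159 / [ 750/(2800×204×10³) + 1/(56×10³) ].
P = 0.7159 / 1.917×10⁻⁵ = 37350 N.
σ = P/A = 37350/2800 = 13.34 MPa.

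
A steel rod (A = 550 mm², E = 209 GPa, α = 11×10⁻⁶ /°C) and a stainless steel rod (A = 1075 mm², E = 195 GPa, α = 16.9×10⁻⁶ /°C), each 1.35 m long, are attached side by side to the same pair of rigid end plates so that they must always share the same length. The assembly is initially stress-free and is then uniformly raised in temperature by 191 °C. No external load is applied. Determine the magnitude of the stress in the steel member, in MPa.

The stainless steel has the larger α, so on heating it would change length more than the steel if both were free. The rigid plates force a common final length, so the stainless steel is put into compression and the steel into tension, with equal and opposite forces P (no external load).
Compatibility of the two members (thermal + elastic change equal): (α₁ − α₂)ΔT = P·[1/(A₁E₁) + 1/(A₂E₂)].
|α₁ − α₂|·ΔT = 5.9×10⁻⁶ × 191 = 0.001127.
1/(A₁E₁) + 1/(A₂E₂) = 1/(550×209×10³) + 1/(1075×195×10³) = 1.347×10⁻⁸ N⁻¹.
So P = 0.001127 / 1.347×10⁻⁸ = 83.66 kN.
σ_{steel} = P/A₁ = 83660/550 = 152.1 MPa, tensile.

σ ≈ 152 MPa (tensile)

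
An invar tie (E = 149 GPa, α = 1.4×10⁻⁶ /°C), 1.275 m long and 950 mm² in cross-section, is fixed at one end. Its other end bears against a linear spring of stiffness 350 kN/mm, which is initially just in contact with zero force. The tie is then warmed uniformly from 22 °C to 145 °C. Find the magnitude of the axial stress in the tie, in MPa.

σ ≈ 19.5 MPa (compressive)

If the spring were absent the tie would lengthen by αΔT L = 1.4×10⁻⁶ × 123 × 1275 = 0.2196 mm.
With a force P in the spring, the elastic change of the tie is PL/(AE) and that of the spring is P/k; compatibility requires their sum to equal δ_free.
So P = δ_free / [L/(AE) + 1/k] = 0.2196 / [ 1275/(950×149×10³) + 1/(350×10³) ].
P = 0.2196 / 1.186×10⁻⁵ = 18510 N.
σ = P/A = 18510/950 = 19.48 MPa.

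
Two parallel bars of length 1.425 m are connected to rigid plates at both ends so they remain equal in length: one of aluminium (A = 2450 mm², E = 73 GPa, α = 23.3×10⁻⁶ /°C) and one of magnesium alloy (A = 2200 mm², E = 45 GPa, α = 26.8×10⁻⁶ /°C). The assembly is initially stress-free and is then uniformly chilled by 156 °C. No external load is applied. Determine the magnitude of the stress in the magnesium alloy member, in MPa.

σ ≈ 15.8 MPa (tensile)

Equilibrium of a rigid end plate with no external load gives equal and opposite internal forces ±P in the two members. Since α_{magnesium alloy} > α_{aluminium}, cooling drives the magnesium alloy into tension and the aluminium into compression.
Compatibility of the two members (thermal + elastic change equal): (α₁ − α₂)ΔT = P·[1/(A₁E₁) + 1/(A₂E₂)].
|α₁ − α₂|·ΔT = 3.5×10⁻⁶ × 156 = 0.000546.
1/(A₁E₁) + 1/(A₂E₂) = 1/(2450×73×10³) + 1/(2200×45×10³) = 1.569×10⁻⁸ N⁻¹.
So P = 0.000546 / 1.569×10⁻⁸ = 34.79 kN.
σ_{magnesium alloy} = P/A₂ = 34790/2200 = 15.82 MPa, tensile.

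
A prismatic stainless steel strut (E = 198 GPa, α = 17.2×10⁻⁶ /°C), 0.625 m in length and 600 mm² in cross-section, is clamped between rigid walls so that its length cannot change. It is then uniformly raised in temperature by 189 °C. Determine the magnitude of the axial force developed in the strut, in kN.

With zero net strain, σ = E·αΔT = 198 GPa × 17.2×10⁻⁶ × 189 = 643.7 MPa.
P = AEαΔT = 600 × 198×10³ × 17.2×10⁻⁶ × 189 = 386.2 kN (compressive).

P ≈ 386 kN (compressive)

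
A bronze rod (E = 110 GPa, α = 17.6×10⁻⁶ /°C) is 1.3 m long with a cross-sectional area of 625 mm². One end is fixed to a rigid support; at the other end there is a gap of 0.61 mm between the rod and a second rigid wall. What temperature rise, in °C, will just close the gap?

ΔT ≈ 26.7 °C

The gap closes when αΔT L = 0.61 mm, since the rod is still unstressed at that instant.
So ΔT = g/(αL) = 0.61/(17.6×10⁻⁶ × 1300) = 26.66 °C.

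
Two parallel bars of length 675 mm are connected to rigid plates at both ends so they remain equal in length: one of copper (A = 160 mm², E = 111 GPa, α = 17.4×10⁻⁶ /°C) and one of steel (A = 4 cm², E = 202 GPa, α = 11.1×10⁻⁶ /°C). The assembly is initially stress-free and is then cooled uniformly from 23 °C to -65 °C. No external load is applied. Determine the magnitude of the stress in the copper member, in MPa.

σ ≈ 50.4 MPa (tensile)

Equilibrium of a rigid end plate with no external load gives equal and opposite internal forces ±P in the two members. Since α_{copper} > α_{steel}, cooling drives the copper into tension and the steel into compression.
Setting the final lengths equal and cancelling L: (α₁ − α₂)ΔT = P/(A₁E₁) + P/(A₂E₂).
|α₁ − α₂|·ΔT = 6.3×10⁻⁶ × 88 = 0.0005544.
1/(A₁E₁) + 1/(A₂E₂) = 1/(160×111×10³) + 1/(400×202×10³) = 6.868×10⁻⁸ N⁻¹.
P = 0.0005544 / 6.868×10⁻⁸ = 8072 N = 8.072 kN.
σ_{copper} = P/A₁ = 8072/160 = 50.45 MPa, tensile.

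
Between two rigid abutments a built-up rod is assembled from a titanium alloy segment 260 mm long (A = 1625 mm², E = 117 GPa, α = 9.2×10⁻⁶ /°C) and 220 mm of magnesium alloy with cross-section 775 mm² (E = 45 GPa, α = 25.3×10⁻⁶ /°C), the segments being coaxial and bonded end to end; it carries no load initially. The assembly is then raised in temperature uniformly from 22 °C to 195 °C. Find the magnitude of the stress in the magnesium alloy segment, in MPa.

σ ≈ 231 MPa (compressive)

If the supports were absent, the total length change would be Σ αᵢΔT Lᵢ = 9.2×10⁻⁶×173×260 + 25.3×10⁻⁶×173×220 = 1.377 mm.
The walls prevent any net length change, so an axial force P (same in every segment) develops. Compatibility: P · Σ Lᵢ/(AᵢEᵢ) = δ_free.
The series flexibility is Σ Lᵢ/(AᵢEᵢ) = 260/(1625×117×10³) + 220/(775×45×10³) = 7.676×10⁻⁶ mm/N.
P = 1.377 / 7.676×10⁻⁶ = 179400 N = 179.4 kN, compressive.
σ_{magnesium alloy} = P / A = 179400 / 775 = 231.4 MPa.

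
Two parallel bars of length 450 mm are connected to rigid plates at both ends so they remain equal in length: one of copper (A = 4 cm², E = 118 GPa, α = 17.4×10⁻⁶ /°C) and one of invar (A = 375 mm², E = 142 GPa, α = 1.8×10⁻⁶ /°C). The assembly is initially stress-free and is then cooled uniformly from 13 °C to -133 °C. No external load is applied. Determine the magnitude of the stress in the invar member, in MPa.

The copper has the larger α, so on cooling it would change length more than the invar if both were free. The rigid plates force a common final length, so the copper is put into tension and the invar into compression, with equal and opposite forces P (no external load).
Setting the final lengths equal and cancelling L: (α₁ − α₂)ΔT = P/(A₁E₁) + P/(A₂E₂).
|α₁ − α₂|·ΔT = 15.6×10⁻⁶ × 146 = 0.002278.
1/(A₁E₁) + 1/(A₂E₂) = 1/(400×118×10³) + 1/(375×142×10³) = 3.997×10⁻⁸ N⁻¹.
So P = 0.002278 / 3.997×10⁻⁸ = 56.99 kN.
σ_{invar} = P/A₂ = 56990/375 = 152 MPa, compressive.

σ ≈ 152 MPa (compressive)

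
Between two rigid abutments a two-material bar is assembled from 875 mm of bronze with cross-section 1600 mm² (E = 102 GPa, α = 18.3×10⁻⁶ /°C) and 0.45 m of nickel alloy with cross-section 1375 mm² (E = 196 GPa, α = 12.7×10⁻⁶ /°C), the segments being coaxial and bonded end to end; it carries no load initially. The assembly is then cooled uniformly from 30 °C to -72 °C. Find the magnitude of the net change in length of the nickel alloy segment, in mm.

Free thermal contraction of the whole bar: Σ αᵢΔT Lᵢ = 18.3×10⁻⁶×102×875 + 12.7×10⁻⁶×102×450 = 2.216 mm.
The walls prevent any net length change, so an axial force P (same in every segment) develops. Compatibility: P · Σ Lᵢ/(AᵢEᵢ) = δ_free.
The series flexibility is Σ Lᵢ/(AᵢEᵢ) = 875/(1600×102×10³) + 450/(1375×196×10³) = 7.031×10⁻⁶ mm/N.
So P = 2.216 / 7.031×10⁻⁶ = 315.2 kN, tensile.
For the nickel alloy segment, free thermal change = 12.7×10⁻⁶×102×450 = 0.5829 mm and elastic change from P = 315200×450/(1375×196×10³) = 0.5263 mm; these oppose, so the net change is 0.0566 mm (segment shortens).

|ΔL| ≈ 0.0566 mm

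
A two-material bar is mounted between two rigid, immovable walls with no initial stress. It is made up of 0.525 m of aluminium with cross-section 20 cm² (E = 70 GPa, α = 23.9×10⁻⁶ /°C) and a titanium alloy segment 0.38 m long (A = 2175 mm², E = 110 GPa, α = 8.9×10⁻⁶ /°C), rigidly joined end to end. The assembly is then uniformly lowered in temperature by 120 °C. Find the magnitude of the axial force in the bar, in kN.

P ≈ 358 kN (tensile)

With the walls removed the bar would change length by δ_free = Σ αᵢΔT Lᵢ = 23.9×10⁻⁶×120×525 + 8.9×10⁻⁶×120×380 = 1.912 mm.
Since the ends are fixed, an axial force P builds up, equal in every segment, with P · Σ Lᵢ/(AᵢEᵢ) = δ_free.
Σ Lᵢ/(AᵢEᵢ) = 525/(2000×70×10³) + 380/(2175×110×10³) = 5.338×10⁻⁶ mm/N.
So P = 1.912 / 5.338×10⁻⁶ = 358.1 kN, tensile.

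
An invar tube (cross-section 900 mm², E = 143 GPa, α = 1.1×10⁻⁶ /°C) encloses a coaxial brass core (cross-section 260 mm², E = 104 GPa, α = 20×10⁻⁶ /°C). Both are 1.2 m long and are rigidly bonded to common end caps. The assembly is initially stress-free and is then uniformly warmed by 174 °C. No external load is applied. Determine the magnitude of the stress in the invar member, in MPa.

The brass has the larger α, so on heating it would change length more than the invar if both were free. The rigid plates force a common final length, so the brass is put into compression and the invar into tension, with equal and opposite forces P (no external load).
Equating the net (thermal + elastic) strains gives |α₁ − α₂|·ΔT = P·[1/(A₁E₁) + 1/(A₂E₂)].
|α₁ − α₂|·ΔT = 18.9×10⁻⁶ × 174 = 0.003289.
1/(A₁E₁) + 1/(A₂E₂) = 1/(900×143×10³) + 1/(260×104×10³) = 4.475×10⁻⁸ N⁻¹.
P = 0.003289 / 4.475×10⁻⁸ = 73480 N = 73.48 kN.
σ_{invar} = P/A₁ = 73480/900 = 81.65 MPa, tensile.

σ ≈ 81.6 MPa (tensile)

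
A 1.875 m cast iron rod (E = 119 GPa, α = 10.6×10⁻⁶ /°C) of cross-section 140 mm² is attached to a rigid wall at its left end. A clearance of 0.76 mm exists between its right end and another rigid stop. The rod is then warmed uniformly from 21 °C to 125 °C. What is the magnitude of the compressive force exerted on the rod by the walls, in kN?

P ≈ 11.6 kN

If the wall were absent the rod would grow by αΔT L = 10.6×10⁻⁶ × 104 × 1875 = 2.067 mm.
This exceeds the 0.76 mm gap, so the wall pushes back. The portion of expansion that must be recovered elastically is δ_free − gap = 2.067 − 0.76 = 1.307 mm.
Compatibility: PL/(AE) = 1.307 mm, so σ = P/A = E × (1.307/1875) = 82.95 MPa.
P = σA = 82.95 × 140 = 11.61 kN.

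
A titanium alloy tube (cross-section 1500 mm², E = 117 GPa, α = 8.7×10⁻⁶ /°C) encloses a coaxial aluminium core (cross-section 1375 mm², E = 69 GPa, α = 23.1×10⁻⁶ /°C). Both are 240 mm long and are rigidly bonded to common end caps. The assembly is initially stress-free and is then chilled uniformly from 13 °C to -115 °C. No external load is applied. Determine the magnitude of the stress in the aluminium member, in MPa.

Equilibrium of a rigid end plate with no external load gives equal and opposite internal forces ±P in the two members. Since α_{aluminium} > α_{titanium alloy}, cooling drives the aluminium into tension and the titanium alloy into compression.
Equating the net (thermal + elastic) strains gives |α₁ − α₂|·ΔT = P·[1/(A₁E₁) + 1/(A₂E₂)].
|α₁ − α₂|·ΔT = 14.4×10⁻⁶ × 128 = 0.001843.
1/(A₁E₁) + 1/(A₂E₂) = 1/(1500×117×10³) + 1/(1375×69×10³) = 1.624×10⁻⁸ N⁻¹.
So P = 0.001843 / 1.624×10⁻⁸ = 113.5 kN.
σ_{aluminium} = P/A₂ = 113500/1375 = 82.55 MPa, tensile.

σ ≈ 82.6 MPa (tensile)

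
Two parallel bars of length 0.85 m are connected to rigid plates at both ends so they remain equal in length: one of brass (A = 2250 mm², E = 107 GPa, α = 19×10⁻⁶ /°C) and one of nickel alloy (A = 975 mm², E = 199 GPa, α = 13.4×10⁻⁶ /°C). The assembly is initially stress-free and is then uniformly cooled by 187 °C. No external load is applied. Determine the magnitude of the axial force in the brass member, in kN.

P ≈ 113 kN (tensile in the brass)

Both members must finish at the same length. With the larger α, the brass tends to over-contract; the plates restrain it, putting the brass in tension and the nickel alloy in compression. With no external load the two internal forces are equal and opposite, magnitude P.
Setting the final lengths equal and cancelling L: (α₁ − α₂)ΔT = P/(A₁E₁) + P/(A₂E₂).
|α₁ − α₂|·ΔT = 5.6×10⁻⁶ × 187 = 0.001047.
1/(A₁E₁) + 1/(A₂E₂) = 1/(2250×107×10³) + 1/(975×199×10³) = 9.308×10⁻⁹ N⁻¹.
So P = 0.001047 / 9.308×10⁻⁹ = 112.5 kN.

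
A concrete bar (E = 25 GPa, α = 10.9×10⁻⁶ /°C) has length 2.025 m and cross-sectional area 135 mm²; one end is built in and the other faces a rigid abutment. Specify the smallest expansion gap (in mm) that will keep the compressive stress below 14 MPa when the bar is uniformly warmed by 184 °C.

g ≈ 2.93 mm

Free expansion if unrestrained: δ_free = αΔT L = 10.9×10⁻⁶ × 184 × 2025 = 4.061 mm.
At the allowable stress the elastic shortening the wall may impose is σL/E = 14 × 2025 / (25×10³) = 1.134 mm.
So the gap has to take up the difference, g_min = δ_free − σL/E = 4.061 − 1.134 = 2.927 mm.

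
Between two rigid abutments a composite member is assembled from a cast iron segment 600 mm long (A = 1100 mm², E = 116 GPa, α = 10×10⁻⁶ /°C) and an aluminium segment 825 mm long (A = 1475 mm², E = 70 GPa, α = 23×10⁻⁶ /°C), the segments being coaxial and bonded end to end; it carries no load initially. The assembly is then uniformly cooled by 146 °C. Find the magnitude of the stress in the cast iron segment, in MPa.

With the walls removed the bar would change length by δ_free = Σ αᵢΔT Lᵢ = 10×10⁻⁶×146×600 + 23×10⁻⁶×146×825 = 3.646 mm.
Since the ends are fixed, an axial force P builds up, equal in every segment, with P · Σ Lᵢ/(AᵢEᵢ) = δ_free.
The series flexibility is Σ Lᵢ/(AᵢEᵢ) = 600/(1100×116×10³) + 825/(1475×70×10³) = 1.269×10⁻⁵ mm/N.
P = 3.646 / 1.269×10⁻⁵ = 287300 N = 287.3 kN, tensile.
σ_{cast iron} = P / A = 287300 / 1100 = 261.2 MPa.

σ ≈ 261 MPa (tensile)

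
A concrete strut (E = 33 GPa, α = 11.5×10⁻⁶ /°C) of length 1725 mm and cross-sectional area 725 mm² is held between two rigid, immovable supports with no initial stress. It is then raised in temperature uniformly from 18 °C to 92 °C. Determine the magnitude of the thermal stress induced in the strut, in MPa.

With length fixed, the mechanical strain must cancel the thermal strain αΔT = 11.5×10⁻⁶ × 74 = 851×10⁻⁶.
Hence σ = E·αΔT = 33×10³ × 851×10⁻⁶ = 28.08 MPa, compressive.

σ ≈ 28.1 MPa (compressive)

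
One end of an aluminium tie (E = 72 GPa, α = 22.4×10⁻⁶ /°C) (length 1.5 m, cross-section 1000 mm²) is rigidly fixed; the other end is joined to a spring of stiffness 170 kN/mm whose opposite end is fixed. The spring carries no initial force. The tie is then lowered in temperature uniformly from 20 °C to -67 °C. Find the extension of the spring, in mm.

The unrestrained thermal change is αΔT L = 22.4×10⁻⁶ × 87 × 1500 = 2.923 mm.
Let P be the tensile force in the spring. The tie extends elastically by PL/(AE) and the spring stretches by P/k; together these equal δ_free.
P [ L/(AE) + 1/k ] = δ_free → P [ 1500/(1000×72×10³) + 1/(170×10³) ] = 2.923.
P = 2.923 / 2.672×10⁻⁵ = 109400 N.
Spring extension = P/k = 109400/(170×10³) = 0.6436 mm.

δ ≈ 0.644 mm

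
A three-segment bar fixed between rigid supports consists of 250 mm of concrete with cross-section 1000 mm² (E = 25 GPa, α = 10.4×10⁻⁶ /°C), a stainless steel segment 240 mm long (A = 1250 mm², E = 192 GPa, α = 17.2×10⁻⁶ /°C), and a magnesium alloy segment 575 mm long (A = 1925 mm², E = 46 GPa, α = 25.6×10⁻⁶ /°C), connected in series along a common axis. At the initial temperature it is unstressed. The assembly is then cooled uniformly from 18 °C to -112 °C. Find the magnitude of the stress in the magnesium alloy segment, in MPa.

With the walls removed the bar would change length by δ_free = Σ αᵢΔT Lᵢ = 10.4×10⁻⁶×130×250 + 17.2×10⁻⁶×130×240 + 25.6×10⁻⁶×130×575 = 2.788 mm.
The rigid supports impose zero overall length change; the single axial force P common to all segments must satisfy P Σ Lᵢ/(AᵢEᵢ) = δ_free.
Σ Lᵢ/(AᵢEᵢ) = 250/(1000×25×10³) + 240/(1250×192×10³) + 575/(1925×46×10³) = 1.749×10⁻⁵ mm/N.
So P = 2.788 / 1.749×10⁻⁵ = 159.4 kN, tensile.
σ_{magnesium alloy} = P / A = 159400 / 1925 = 82.8 MPa.

σ ≈ 82.8 MPa (tensile)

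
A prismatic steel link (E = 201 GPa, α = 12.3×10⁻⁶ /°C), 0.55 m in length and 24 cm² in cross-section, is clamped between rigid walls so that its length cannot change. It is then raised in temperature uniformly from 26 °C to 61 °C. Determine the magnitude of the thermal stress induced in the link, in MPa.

σ ≈ 86.5 MPa (compressive)

Because both ends are immovable the net strain is zero, and the suppressed thermal strain is αΔT = 12.3×10⁻⁶ × 35 = 430.5×10⁻⁶.
Hence σ = E·αΔT = 201×10³ × 430.5×10⁻⁶ = 86.53 MPa, compressive.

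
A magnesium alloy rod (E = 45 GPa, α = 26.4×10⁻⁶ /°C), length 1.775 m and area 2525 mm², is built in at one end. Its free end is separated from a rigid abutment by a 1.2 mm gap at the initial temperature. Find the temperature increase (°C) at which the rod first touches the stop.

ΔT ≈ 25.6 °C

The gap closes when αΔT L = 1.2 mm, since the rod is still unstressed at that instant.
So ΔT = g/(αL) = 1.2/(26.4×10⁻⁶ × 1775) = 25.61 °C.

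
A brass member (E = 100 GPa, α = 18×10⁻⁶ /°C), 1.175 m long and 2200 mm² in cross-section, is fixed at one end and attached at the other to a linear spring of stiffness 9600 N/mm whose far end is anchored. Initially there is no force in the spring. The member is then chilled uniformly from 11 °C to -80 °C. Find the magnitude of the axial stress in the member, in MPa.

σ ≈ 7.99 MPa (tensile)

If the spring were absent the member would shorten by αΔT L = 18×10⁻⁶ × 91 × 1175 = 1.925 mm.
Let P be the tensile force in the spring. The member extends elastically by PL/(AE) and the spring stretches by P/k; together these equal δ_free.
So P = δ_free / [L/(AE) + 1/k] = 1.925 / [ 1175/(2200×100×10³) + 1/(9600) ].
P = 1.925 / 0.0001095 = 17580 N.
σ = P/A = 17580/2200 = 7.989 MPa.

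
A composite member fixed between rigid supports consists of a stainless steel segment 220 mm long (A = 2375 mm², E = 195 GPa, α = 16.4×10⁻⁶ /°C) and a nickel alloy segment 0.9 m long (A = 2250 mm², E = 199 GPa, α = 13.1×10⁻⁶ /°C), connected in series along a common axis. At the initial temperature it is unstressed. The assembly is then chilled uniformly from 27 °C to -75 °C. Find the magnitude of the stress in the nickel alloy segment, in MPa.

Free thermal contraction of the whole bar: Σ αᵢΔT Lᵢ = 16.4×10⁻⁶×102×220 + 13.1×10⁻⁶×102×900 = 1.571 mm.
The rigid supports impose zero overall length change; the single axial force P common to all segments must satisfy P Σ Lᵢ/(AᵢEᵢ) = δ_free.
The series flexibility is Σ Lᵢ/(AᵢEᵢ) = 220/(2375×195×10³) + 900/(2250×199×10³) = 2.485×10⁻⁶ mm/N.
Hence P = δ_free / Σ(L/AE) = 1.571/2.485×10⁻⁶ = 632 kN (tensile).
σ_{nickel alloy} = P / A = 632000 / 2250 = 280.9 MPa.

σ ≈ 281 MPa (tensile)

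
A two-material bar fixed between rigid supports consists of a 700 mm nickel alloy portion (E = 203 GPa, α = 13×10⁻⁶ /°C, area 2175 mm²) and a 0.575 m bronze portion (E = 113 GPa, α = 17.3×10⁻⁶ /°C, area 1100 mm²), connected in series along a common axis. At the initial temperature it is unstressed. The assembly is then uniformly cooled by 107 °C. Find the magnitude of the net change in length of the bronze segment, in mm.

|ΔL| ≈ 0.453 mm

If the supports were absent, the total length change would be Σ αᵢΔT Lᵢ = 13×10⁻⁶×107×700 + 17.3×10⁻⁶×107×575 = 2.038 mm.
The rigid supports impose zero overall length change; the single axial force P common to all segments must satisfy P Σ Lᵢ/(AᵢEᵢ) = δ_free.
The series flexibility is Σ Lᵢ/(AᵢEᵢ) = 700/(2175×203×10³) + 575/(1100×113×10³) = 6.211×10⁻⁶ mm/N.
Hence P = δ_free / Σ(L/AE) = 2.038/6.211×10⁻⁶ = 328.1 kN (tensile).
For the bronze segment, free thermal change = 17.3×10⁻⁶×107×575 = 1.064 mm and elastic change from P = 328100×575/(1100×113×10³) = 1.518 mm; these oppose, so the net change is 0.453 mm (segment lengthens).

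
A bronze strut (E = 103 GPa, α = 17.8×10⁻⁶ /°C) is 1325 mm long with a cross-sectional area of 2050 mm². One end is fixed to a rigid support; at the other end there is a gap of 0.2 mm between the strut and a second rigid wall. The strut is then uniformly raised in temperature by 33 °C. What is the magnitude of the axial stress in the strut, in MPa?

σ ≈ 45 MPa (compressive)

Free thermal elongation = αΔT L = 17.8×10⁻⁶ × 33 × 1325 = 0.7783 mm.
After closing the 0.2 mm clearance, 0.7783 − 0.2 = 0.5783 mm of expansion remains to be suppressed by the wall.
That suppressed elongation corresponds to σ = E·Δ/L = 103×10³ × 0.5783/1325 = 44.96 MPa.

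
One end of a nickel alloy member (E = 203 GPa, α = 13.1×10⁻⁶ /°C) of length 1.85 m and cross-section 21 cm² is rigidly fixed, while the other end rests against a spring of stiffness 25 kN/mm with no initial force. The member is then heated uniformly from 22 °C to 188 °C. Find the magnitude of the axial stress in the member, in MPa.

σ ≈ 43.2 MPa (compressive)

The unrestrained thermal change is αΔT L = 13.1×10⁻⁶ × 166 × 1850 = 4.023 mm.
Let P be the compressive force at the spring. The member shortens elastically by PL/(AE) and the spring compresses by P/k; together these equal δ_free.
So P = δ_free / [L/(AE) + 1/k] = 4.023 / [ 1850/(2100×203×10³) + 1/(25×10³) ].
P = 4.023 / 4.434×10⁻⁵ = 90730 N.
σ = P/A = 90730/2100 = 43.21 MPa.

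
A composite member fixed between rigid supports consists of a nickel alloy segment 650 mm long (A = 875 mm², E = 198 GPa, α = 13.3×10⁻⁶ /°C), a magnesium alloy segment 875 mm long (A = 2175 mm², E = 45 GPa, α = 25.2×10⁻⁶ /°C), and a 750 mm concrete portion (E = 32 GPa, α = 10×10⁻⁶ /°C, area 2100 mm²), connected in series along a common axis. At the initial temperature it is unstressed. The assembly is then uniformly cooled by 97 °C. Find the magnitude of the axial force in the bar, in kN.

With the walls removed the bar would change length by δ_free = Σ αᵢΔT Lᵢ = 13.3×10⁻⁶×97×650 + 25.2×10⁻⁶×97×875 + 10×10⁻⁶×97×750 = 3.705 mm.
The walls prevent any net length change, so an axial force P (same in every segment) develops. Compatibility: P · Σ Lᵢ/(AᵢEᵢ) = δ_free.
Σ Lᵢ/(AᵢEᵢ) = 650/(875×198×10³) + 875/(2175×45×10³) + 750/(2100×32×10³) = 2.385×10⁻⁵ mm/N.
So P = 3.705 / 2.385×10⁻⁵ = 155.3 kN, tensile.

P ≈ 155 kN (tensile)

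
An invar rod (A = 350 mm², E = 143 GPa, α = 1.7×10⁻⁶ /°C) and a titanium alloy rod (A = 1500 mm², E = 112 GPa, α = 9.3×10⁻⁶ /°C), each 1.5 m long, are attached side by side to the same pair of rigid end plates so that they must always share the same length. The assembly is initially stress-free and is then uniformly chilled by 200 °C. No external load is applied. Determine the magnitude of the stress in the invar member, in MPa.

Equilibrium of a rigid end plate with no external load gives equal and opposite internal forces ±P in the two members. Since α_{titanium alloy} > α_{invar}, cooling drives the titanium alloy into tension and the invar into compression.
Setting the final lengths equal and cancelling L: (α₁ − α₂)ΔT = P/(A₁E₁) + P/(A₂E₂).
|α₁ − α₂|·ΔT = 7.6×10⁻⁶ × 200 = 0.00152.
1/(A₁E₁) + 1/(A₂E₂) = 1/(350×143×10³) + 1/(1500×112×10³) = 2.593×10⁻⁸ N⁻¹.
So P = 0.00152 / 2.593×10⁻⁸ = 58.61 kN.
σ_{invar} = P/A₁ = 58610/350 = 167.5 MPa, compressive.

σ ≈ 167 MPa (compressive)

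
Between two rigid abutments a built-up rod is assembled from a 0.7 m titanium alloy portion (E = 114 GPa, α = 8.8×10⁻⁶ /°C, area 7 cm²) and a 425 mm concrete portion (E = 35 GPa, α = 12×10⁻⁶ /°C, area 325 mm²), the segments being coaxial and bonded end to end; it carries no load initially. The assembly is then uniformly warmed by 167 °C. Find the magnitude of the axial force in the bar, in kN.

If the supports were absent, the total length change would be Σ αᵢΔT Lᵢ = 8.8×10⁻⁶×167×700 + 12×10⁻⁶×167×425 = 1.88 mm.
The rigid supports impose zero overall length change; the single axial force P common to all segments must satisfy P Σ Lᵢ/(AᵢEᵢ) = δ_free.
The series flexibility is Σ Lᵢ/(AᵢEᵢ) = 700/(700×114×10³) + 425/(325×35×10³) = 4.613×10⁻⁵ mm/N.
Hence P = δ_free / Σ(L/AE) = 1.88/4.613×10⁻⁵ = 40.76 kN (compressive).

P ≈ 40.8 kN (compressive)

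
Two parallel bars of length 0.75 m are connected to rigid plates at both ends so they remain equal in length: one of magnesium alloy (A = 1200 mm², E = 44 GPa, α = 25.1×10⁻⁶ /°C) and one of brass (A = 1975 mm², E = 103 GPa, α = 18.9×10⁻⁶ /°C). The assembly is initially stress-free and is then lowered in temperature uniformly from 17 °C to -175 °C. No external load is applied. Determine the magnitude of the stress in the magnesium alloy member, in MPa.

The magnesium alloy has the larger α, so on cooling it would change length more than the brass if both were free. The rigid plates force a common final length, so the magnesium alloy is put into tension and the brass into compression, with equal and opposite forces P (no external load).
Setting the final lengths equal and cancelling L: (α₁ − α₂)ΔT = P/(A₁E₁) + P/(A₂E₂).
|α₁ − α₂|·ΔT = 6.2×10⁻⁶ × 192 = 0.00119.
1/(A₁E₁) + 1/(A₂E₂) = 1/(1200×44×10³) + 1/(1975×103×10³) = 2.386×10⁻⁸ N⁻¹.
So P = 0.00119 / 2.386×10⁻⁸ = 49.9 kN.
σ_{magnesium alloy} = P/A₁ = 49900/1200 = 41.58 MPa, tensile.

σ ≈ 41.6 MPa (tensile)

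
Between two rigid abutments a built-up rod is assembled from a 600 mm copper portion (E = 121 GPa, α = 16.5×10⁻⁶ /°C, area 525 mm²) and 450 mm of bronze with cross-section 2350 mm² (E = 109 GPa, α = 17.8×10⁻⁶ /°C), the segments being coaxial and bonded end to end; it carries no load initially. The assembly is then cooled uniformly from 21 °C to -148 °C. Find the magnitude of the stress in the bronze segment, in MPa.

With the walls removed the bar would change length by δ_free = Σ αᵢΔT Lᵢ = 16.5×10⁻⁶×169×600 + 17.8×10⁻⁶×169×450 = 3.027 mm.
Since the ends are fixed, an axial force P builds up, equal in every segment, with P · Σ Lᵢ/(AᵢEᵢ) = δ_free.
The series flexibility is Σ Lᵢ/(AᵢEᵢ) = 600/(525×121×10³) + 450/(2350×109×10³) = 1.12×10⁻⁵ mm/N.
So P = 3.027 / 1.12×10⁻⁵ = 270.2 kN, tensile.
σ_{bronze} = P / A = 270200 / 2350 = 115 MPa.

σ ≈ 115 MPa (tensile)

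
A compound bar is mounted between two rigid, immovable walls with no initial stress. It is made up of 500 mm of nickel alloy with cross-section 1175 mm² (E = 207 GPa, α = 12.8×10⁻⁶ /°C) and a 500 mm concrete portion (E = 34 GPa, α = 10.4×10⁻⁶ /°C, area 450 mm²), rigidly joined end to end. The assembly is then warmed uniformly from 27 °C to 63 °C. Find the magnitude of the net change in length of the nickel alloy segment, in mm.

With the walls removed the bar would change length by δ_free = Σ αᵢΔT Lᵢ = 12.8×10⁻⁶×36×500 + 10.4×10⁻⁶×36×500 = 0.4176 mm.
Since the ends are fixed, an axial force P builds up, equal in every segment, with P · Σ Lᵢ/(AᵢEᵢ) = δ_free.
The series flexibility is Σ Lᵢ/(AᵢEᵢ) = 500/(1175×207×10³) + 500/(450×34×10³) = 3.474×10⁻⁵ mm/N.
So P = 0.4176 / 3.474×10⁻⁵ = 12.02 kN, compressive.
For the nickel alloy segment, free thermal change = 12.8×10⁻⁶×36×500 = 0.2304 mm and elastic change from P = 12020×500/(1175×207×10³) = 0.02471 mm; these oppose, so the net change is 0.206 mm (segment lengthens).

|ΔL| ≈ 0.206 mm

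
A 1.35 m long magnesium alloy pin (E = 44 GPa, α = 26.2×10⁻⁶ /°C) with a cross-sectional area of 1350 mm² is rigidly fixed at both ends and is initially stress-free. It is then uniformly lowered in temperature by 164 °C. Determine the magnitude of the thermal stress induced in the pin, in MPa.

Because both ends are immovable the net strain is zero, and the suppressed thermal strain is αΔT = 26.2×10⁻⁶ × 164 = 4296.8×10⁻⁶.
σ = EαΔT = 44×10³ × 26.2×10⁻⁶ × 164 = 189.1 MPa (tensile; the pin is trying to contract).

σ ≈ 189 MPa (tensile)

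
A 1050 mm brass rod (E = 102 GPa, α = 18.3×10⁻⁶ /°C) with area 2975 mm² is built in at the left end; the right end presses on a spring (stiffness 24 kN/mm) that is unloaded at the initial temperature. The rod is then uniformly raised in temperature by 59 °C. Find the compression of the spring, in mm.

Free thermal expansion: δ_free = αΔT L = 18.3×10⁻⁶ × 59 × 1050 = 1.134 mm.
Let P be the compressive force at the spring. The rod shortens elastically by PL/(AE) and the spring compresses by P/k; together these equal δ_free.
So P = δ_free / [L/(AE) + 1/k] = 1.134 / [ 1050/(2975×102×10³) + 1/(24×10³) ].
P = 1.134 / 4.513×10⁻⁵ = 25120 N.
Spring compression = P/k = 25120/(24×10³) = 1.047 mm.

δ ≈ 1.05 mm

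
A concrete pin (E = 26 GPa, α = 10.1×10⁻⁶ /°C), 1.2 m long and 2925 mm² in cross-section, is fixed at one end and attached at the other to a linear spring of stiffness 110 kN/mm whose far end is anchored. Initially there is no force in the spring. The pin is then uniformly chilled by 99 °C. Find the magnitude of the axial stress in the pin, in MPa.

If the spring were absent the pin would shorten by αΔT L = 10.1×10⁻⁶ × 99 × 1200 = 1.2 mm.
Let P be the tensile force in the spring. The pin extends elastically by PL/(AE) and the spring stretches by P/k; together these equal δ_free.
P [ L/(AE) + 1/k ] = δ_free → P [ 1200/(2925×26×10³) + 1/(110×10³) ] = 1.2.
P = 1.2 / 2.487×10⁻⁵ = 48250 N.
σ = P/A = 48250/2925 = 16.49 MPa.

σ ≈ 16.5 MPa (tensile)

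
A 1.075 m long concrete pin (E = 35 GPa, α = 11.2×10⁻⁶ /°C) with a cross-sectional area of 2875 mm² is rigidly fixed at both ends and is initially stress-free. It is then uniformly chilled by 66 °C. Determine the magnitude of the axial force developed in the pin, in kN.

With zero net strain, σ = E·αΔT = 35 GPa × 11.2×10⁻⁶ × 66 = 25.87 MPa.
Then P = σA = 25.87 × 2875 mm² = 74.38 kN, tensile.

P ≈ 74.4 kN (tensile)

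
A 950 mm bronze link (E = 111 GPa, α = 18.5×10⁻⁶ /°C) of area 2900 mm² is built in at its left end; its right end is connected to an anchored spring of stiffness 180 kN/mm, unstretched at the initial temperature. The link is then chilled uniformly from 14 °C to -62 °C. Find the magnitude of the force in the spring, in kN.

Free thermal contraction: δ_free = αΔT L = 18.5×10⁻⁶ × 76 × 950 = 1.336 mm.
Let P be the tensile force in the spring. The link extends elastically by PL/(AE) and the spring stretches by P/k; together these equal δ_free.
P [ L/(AE) + 1/k ] = δ_free → P [ 950/(2900×111×10³) + 1/(180×10³) ] = 1.336.
P = 1.336 / 8.507×10⁻⁶ = 157000 N.

P ≈ 157 kN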